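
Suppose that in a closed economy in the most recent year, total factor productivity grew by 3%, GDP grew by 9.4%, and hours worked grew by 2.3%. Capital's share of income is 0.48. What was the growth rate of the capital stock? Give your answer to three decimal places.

10.842%

Labor's share = 1 − 0.48 = 0.52.
gY = gA + 0.52×2.3 + 0.48×g.
0.48×g = 9.4 − 3 − 1.196 = 5.204.
g = 5.204 / 0.48 = 10.84167%.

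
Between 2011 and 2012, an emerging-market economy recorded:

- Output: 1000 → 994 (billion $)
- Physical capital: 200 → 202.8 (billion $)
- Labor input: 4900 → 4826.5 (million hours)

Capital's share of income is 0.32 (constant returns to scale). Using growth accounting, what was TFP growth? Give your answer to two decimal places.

Output growth = (994 − 1000) / 1000 = -0.6%.
Physical capital growth = (202.8 − 200) / 200 = 1.4%.
Labor input growth = (4826.5 − 4900) / 4900 = -1.5%.
Labor's share = 1 − 0.32 = 0.68.
Physical capital: 0.32 × 1.4 = 0.448 pp.
Labor input: 0.68 × (-1.5) = -1.02 pp.
TFP growth = -0.6 + 0.572 = -0.028%.

-0.03%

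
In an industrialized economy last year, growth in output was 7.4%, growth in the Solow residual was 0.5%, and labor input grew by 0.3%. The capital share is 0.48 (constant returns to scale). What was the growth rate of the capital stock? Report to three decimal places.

14.050%

Labor's share = 1 − 0.48 = 0.52.
gY = gA + 0.52×0.3 + 0.48×g.
0.48×g = 7.4 − 0.5 − 0.156 = 6.744.
g = 6.744 / 0.48 = 14.05%.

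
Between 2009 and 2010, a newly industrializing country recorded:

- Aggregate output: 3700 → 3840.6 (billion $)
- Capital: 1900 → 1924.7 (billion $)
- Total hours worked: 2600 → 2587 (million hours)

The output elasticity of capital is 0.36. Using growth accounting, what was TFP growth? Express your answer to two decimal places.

3.65%

Aggregate output growth = (3840.6 − 3700) / 3700 = 3.8%.
Capital growth = (1924.7 − 1900) / 1900 = 1.3%.
Total hours worked growth = (2587 − 2600) / 2600 = -0.5%.
Labor's share = 1 − 0.36 = 0.64.
Capital: 0.36 × 1.3 = 0.468 pp.
Total hours worked: 0.64 × (-0.5) = -0.32 pp.
TFP growth = 3.8 − 0.148 = 3.652%.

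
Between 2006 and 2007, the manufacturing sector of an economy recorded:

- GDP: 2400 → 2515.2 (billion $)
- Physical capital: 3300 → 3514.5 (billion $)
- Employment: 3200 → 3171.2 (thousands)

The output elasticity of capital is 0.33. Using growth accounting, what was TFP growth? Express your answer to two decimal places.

3.26%

GDP growth = (2515.2 − 2400) / 2400 = 4.8%.
Physical capital growth = (3514.5 − 3300) / 3300 = 6.5%.
Employment growth = (3171.2 − 3200) / 3200 = -0.9%.
Labor's share = 1 − 0.33 = 0.67.
Physical capital: 0.33 × 6.5 = 2.145 pp.
Employment: 0.67 × (-0.9) = -0.603 pp.
TFP growth = 4.8 − 1.542 = 3.258%.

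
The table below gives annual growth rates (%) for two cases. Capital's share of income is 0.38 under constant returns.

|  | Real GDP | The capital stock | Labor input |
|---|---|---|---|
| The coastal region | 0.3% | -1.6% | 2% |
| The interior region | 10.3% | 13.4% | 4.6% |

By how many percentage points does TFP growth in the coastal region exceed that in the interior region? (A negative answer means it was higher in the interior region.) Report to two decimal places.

-2.69 percentage points

Labor's share = 1 − 0.38 = 0.62.
The coastal region: TFP = 0.3 + 0.608 − 1.24 = -0.332%.
The interior region: TFP = 10.3 − 5.092 − 2.852 = 2.356%.
Difference = -0.332 − (2.356) = -2.688 pp.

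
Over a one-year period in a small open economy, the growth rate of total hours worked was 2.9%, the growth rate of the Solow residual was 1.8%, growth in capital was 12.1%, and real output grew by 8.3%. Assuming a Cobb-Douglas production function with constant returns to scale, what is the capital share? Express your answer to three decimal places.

The capital share is 0.391.

gY = gA + α·gK + (1−α)·gL, so gY − gA − gL = α(gK − gL).
8.3 − 1.8 − 2.9 = α × (12.1 − 2.9).
3.6 = 9.2 α, so α = 0.3913.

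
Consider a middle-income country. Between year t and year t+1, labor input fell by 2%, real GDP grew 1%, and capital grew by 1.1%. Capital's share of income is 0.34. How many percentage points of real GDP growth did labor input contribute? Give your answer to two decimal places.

Labor's share = 1 − 0.34 = 0.66.
Contribution = share × growth = 0.66 × (-2) = -1.32 pp.

-1.32 percentage points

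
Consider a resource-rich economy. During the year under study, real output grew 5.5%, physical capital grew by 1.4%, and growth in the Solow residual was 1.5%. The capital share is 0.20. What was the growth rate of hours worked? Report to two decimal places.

Labor's share = 1 − 0.2 = 0.8.
gY = gA + 0.2×1.4 + 0.8×g.
0.8×g = 5.5 − 1.5 − 0.28 = 3.72.
g = 3.72 / 0.8 = 4.65%.

4.65%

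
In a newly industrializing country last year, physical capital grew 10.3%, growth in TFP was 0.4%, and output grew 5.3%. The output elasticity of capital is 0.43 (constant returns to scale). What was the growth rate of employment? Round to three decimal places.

0.826%

Labor's share = 1 − 0.43 = 0.57.
gY = gA + 0.43×10.3 + 0.57×g.
0.57×g = 5.3 − 0.4 − 4.429 = 0.471.
g = 0.471 / 0.57 = 0.82632%.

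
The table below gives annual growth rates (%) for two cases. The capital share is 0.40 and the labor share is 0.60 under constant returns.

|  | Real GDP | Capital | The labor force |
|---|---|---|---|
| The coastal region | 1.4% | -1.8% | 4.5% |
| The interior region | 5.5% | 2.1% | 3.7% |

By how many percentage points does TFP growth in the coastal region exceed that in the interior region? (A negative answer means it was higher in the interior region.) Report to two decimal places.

-3.02 percentage points

Labor's share = 1 − 0.4 = 0.6.
The coastal region: TFP = 1.4 + 0.72 − 2.7 = -0.58%.
The interior region: TFP = 5.5 − 0.84 − 2.22 = 2.44%.
Difference = -0.58 − (2.44) = -3.02 pp.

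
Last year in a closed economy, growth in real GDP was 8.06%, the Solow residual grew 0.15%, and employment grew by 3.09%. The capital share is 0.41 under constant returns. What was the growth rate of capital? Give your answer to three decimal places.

Labor's share = 1 − 0.41 = 0.59.
gY = gA + 0.59×3.09 + 0.41×g.
0.41×g = 8.06 − 0.15 − 1.8231 = 6.0869.
g = 6.0869 / 0.41 = 14.8461%.

14.846%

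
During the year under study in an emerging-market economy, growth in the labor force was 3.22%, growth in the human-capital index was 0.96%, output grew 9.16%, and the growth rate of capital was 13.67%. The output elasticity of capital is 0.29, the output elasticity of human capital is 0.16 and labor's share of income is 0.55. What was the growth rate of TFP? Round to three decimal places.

3.271%

Labor's share = 1 − 0.29 − 0.16 = 0.55.
Capital: 0.29 × 13.67 = 3.9643 pp.
The human-capital index: 0.16 × 0.96 = 0.1536 pp.
The labor force: 0.55 × 3.22 = 1.771 pp.
TFP growth = 9.16 − 5.8889 = 3.2711%.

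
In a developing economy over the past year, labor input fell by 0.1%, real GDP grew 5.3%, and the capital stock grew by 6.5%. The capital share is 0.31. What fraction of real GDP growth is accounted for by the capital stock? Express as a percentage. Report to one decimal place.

The capital stock contributed 0.31 × 6.5 = 2.015 pp.
Share of growth = 2.015 / 5.3 × 100 = 38.019%.

38.0%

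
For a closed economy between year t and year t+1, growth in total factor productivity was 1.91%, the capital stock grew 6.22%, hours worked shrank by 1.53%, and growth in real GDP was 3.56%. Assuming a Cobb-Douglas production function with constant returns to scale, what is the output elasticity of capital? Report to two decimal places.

gY = gA + α·gK + (1−α)·gL, so gY − gA − gL = α(gK − gL).
3.56 − 1.91 + 1.53 = α × (6.22 − (-1.53)).
3.18 = 7.75 α, so α = 0.4103.

α = 0.41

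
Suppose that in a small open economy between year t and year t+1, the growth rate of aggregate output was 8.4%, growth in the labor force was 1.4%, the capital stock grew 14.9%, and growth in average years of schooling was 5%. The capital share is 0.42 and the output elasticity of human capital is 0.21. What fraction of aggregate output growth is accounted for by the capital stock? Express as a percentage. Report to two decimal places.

The capital stock accounted for 74.50% of growth.

The capital stock contributed 0.42 × 14.9 = 6.258 pp.
Share of growth = 6.258 / 8.4 × 100 = 74.5%.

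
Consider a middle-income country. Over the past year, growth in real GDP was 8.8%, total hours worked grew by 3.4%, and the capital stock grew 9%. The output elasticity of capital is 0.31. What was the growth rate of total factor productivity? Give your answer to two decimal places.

3.66%

Labor's share = 1 − 0.31 = 0.69.
The capital stock: 0.31 × 9 = 2.79 pp.
Total hours worked: 0.69 × 3.4 = 2.346 pp.
TFP growth = 8.8 − 5.136 = 3.664%.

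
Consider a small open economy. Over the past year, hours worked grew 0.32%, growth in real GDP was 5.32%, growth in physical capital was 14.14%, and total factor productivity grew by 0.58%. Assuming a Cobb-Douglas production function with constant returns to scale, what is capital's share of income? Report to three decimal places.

0.320

gY = gA + α·gK + (1−α)·gL, so gY − gA − gL = α(gK − gL).
5.32 − 0.58 − 0.32 = α × (14.14 − 0.32).
4.42 = 13.82 α, so α = 0.31983.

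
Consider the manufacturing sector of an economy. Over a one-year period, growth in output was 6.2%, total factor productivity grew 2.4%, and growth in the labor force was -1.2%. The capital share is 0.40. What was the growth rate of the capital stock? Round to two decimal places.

Labor's share = 1 − 0.4 = 0.6.
gY = gA + 0.6×(-1.2) + 0.4×g.
0.4×g = 6.2 − 2.4 + 0.72 = 4.52.
g = 4.52 / 0.4 = 11.3%.

11.30%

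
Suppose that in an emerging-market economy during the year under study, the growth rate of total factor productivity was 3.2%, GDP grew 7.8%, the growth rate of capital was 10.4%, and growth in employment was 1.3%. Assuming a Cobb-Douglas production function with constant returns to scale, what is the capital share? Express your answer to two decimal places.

gY = gA + α·gK + (1−α)·gL, so gY − gA − gL = α(gK − gL).
7.8 − 3.2 − 1.3 = α × (10.4 − 1.3).
3.3 = 9.1 α, so α = 0.3626.

The capital share is 0.36.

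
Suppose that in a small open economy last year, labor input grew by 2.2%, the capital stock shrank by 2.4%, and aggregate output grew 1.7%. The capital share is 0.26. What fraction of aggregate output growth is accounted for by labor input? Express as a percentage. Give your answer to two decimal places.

95.76%

Labor's share = 1 − 0.26 = 0.74.
Labor input contributed 0.74 × 2.2 = 1.628 pp.
Share of growth = 1.628 / 1.7 × 100 = 95.7647%.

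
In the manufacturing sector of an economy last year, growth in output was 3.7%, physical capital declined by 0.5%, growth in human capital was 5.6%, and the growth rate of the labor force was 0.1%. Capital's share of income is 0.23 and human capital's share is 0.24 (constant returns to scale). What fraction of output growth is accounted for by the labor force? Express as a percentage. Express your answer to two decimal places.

Labor's share = 1 − 0.23 − 0.24 = 0.53.
The labor force contributed 0.53 × 0.1 = 0.053 pp.
Share of growth = 0.053 / 3.7 × 100 = 1.4324%.

1.43%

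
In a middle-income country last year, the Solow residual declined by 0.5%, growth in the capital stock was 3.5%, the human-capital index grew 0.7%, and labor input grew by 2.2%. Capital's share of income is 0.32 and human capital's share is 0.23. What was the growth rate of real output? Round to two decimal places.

1.77%

Labor's share = 1 − 0.32 − 0.23 = 0.45.
The capital stock: 0.32 × 3.5 = 1.12 pp.
The human-capital index: 0.23 × 0.7 = 0.161 pp.
Labor input: 0.45 × 2.2 = 0.99 pp.
Output growth = -0.5 + 2.271 = 1.771%.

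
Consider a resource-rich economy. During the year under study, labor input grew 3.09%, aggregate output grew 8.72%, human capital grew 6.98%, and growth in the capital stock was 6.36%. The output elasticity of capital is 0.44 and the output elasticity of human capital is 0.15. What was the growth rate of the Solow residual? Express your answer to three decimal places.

The Solow residual grew 3.608%.

Labor's share = 1 − 0.44 − 0.15 = 0.41.
The capital stock: 0.44 × 6.36 = 2.7984 pp.
Human capital: 0.15 × 6.98 = 1.047 pp.
Labor input: 0.41 × 3.09 = 1.2669 pp.
TFP growth = 8.72 − 5.1123 = 3.6077%.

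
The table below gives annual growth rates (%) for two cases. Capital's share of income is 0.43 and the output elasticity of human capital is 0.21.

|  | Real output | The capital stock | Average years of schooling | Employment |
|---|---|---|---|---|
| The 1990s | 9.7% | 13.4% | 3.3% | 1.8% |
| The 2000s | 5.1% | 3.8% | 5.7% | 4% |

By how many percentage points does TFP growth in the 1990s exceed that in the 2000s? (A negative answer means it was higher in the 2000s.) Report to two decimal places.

1.77 percentage points

Labor's share = 1 − 0.43 − 0.21 = 0.36.
The 1990s: TFP = 9.7 − 5.762 − 0.693 − 0.648 = 2.597%.
The 2000s: TFP = 5.1 − 1.634 − 1.197 − 1.44 = 0.829%.
Difference = 2.597 − (0.829) = 1.768 pp.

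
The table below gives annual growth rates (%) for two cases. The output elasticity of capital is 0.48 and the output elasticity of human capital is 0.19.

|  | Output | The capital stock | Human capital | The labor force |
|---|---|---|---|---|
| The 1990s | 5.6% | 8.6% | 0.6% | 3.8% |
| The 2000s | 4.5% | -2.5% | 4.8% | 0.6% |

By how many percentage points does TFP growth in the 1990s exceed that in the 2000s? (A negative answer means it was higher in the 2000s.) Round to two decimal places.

Labor's share = 1 − 0.48 − 0.19 = 0.33.
The 1990s: TFP = 5.6 − 4.128 − 0.114 − 1.254 = 0.104%.
The 2000s: TFP = 4.5 + 1.2 − 0.912 − 0.198 = 4.59%.
Difference = 0.104 − (4.59) = -4.486 pp.

-4.49 percentage points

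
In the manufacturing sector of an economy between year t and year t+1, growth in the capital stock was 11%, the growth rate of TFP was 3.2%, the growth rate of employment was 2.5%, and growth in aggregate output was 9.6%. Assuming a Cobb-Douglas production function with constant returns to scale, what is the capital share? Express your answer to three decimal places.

α = 0.459

gY = gA + α·gK + (1−α)·gL, so gY − gA − gL = α(gK − gL).
9.6 − 3.2 − 2.5 = α × (11 − 2.5).
3.9 = 8.5 α, so α = 0.45882.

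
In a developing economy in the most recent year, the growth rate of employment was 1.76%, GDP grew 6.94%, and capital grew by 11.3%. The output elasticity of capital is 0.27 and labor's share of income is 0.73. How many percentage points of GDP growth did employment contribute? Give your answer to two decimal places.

Labor's share = 1 − 0.27 = 0.73.
Contribution = share × growth = 0.73 × 1.76 = 1.2848 pp.

1.28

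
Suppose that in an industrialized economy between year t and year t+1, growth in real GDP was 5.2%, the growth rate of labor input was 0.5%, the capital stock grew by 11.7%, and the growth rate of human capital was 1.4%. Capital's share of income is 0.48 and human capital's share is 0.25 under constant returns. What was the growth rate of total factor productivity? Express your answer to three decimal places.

Labor's share = 1 − 0.48 − 0.25 = 0.27.
The capital stock: 0.48 × 11.7 = 5.616 pp.
Human capital: 0.25 × 1.4 = 0.35 pp.
Labor input: 0.27 × 0.5 = 0.135 pp.
TFP growth = 5.2 − 6.101 = -0.901%.

-0.901%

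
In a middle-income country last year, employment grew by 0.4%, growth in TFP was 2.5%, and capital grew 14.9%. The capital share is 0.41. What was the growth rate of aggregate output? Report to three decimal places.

Aggregate output grew 8.845%.

Labor's share = 1 − 0.41 = 0.59.
Capital: 0.41 × 14.9 = 6.109 pp.
Employment: 0.59 × 0.4 = 0.236 pp.
Output growth = 2.5 + 6.345 = 8.845%.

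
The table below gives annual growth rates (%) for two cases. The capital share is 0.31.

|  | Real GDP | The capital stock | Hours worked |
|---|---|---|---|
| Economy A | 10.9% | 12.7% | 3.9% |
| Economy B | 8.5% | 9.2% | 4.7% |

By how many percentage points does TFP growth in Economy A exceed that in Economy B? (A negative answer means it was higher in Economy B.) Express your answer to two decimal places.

1.87 percentage points

Labor's share = 1 − 0.31 = 0.69.
Economy A: TFP = 10.9 − 3.937 − 2.691 = 4.272%.
Economy B: TFP = 8.5 − 2.852 − 3.243 = 2.405%.
Difference = 4.272 − (2.405) = 1.867 pp.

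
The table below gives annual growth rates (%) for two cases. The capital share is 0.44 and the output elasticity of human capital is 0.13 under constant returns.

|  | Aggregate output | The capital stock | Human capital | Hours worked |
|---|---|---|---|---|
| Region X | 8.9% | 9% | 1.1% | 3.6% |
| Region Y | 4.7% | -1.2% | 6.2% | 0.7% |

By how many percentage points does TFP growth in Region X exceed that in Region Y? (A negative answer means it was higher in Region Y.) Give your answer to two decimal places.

-0.87 percentage points

Labor's share = 1 − 0.44 − 0.13 = 0.43.
Region X: TFP = 8.9 − 3.96 − 0.143 − 1.548 = 3.249%.
Region Y: TFP = 4.7 + 0.528 − 0.806 − 0.301 = 4.121%.
Difference = 3.249 − (4.121) = -0.872 pp.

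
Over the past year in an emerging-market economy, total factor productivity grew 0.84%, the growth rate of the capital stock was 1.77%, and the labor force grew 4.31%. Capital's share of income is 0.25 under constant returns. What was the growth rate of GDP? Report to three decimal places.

4.515%

Labor's share = 1 − 0.25 = 0.75.
The capital stock: 0.25 × 1.77 = 0.4425 pp.
The labor force: 0.75 × 4.31 = 3.2325 pp.
Output growth = 0.84 + 3.675 = 4.515%.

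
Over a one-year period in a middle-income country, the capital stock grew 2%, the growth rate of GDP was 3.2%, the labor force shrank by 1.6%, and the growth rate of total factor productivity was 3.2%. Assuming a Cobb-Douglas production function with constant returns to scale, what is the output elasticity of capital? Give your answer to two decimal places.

gY = gA + α·gK + (1−α)·gL, so gY − gA − gL = α(gK − gL).
3.2 − 3.2 + 1.6 = α × (2 − (-1.6)).
1.6 = 3.6 α, so α = 0.4444.

The output elasticity of capital is 0.44.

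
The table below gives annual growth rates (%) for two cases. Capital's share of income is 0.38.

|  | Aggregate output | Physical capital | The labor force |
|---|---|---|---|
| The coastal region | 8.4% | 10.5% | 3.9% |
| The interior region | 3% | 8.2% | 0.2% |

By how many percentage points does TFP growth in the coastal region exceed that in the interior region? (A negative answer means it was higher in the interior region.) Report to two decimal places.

Labor's share = 1 − 0.38 = 0.62.
The coastal region: TFP = 8.4 − 3.99 − 2.418 = 1.992%.
The interior region: TFP = 3 − 3.116 − 0.124 = -0.24%.
Difference = 1.992 − (-0.24) = 2.232 pp.

2.23 percentage points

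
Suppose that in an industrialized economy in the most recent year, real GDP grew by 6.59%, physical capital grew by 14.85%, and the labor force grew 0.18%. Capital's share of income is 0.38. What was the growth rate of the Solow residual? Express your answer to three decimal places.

0.835%

Labor's share = 1 − 0.38 = 0.62.
Physical capital: 0.38 × 14.85 = 5.643 pp.
The labor force: 0.62 × 0.18 = 0.1116 pp.
TFP growth = 6.59 − 5.7546 = 0.8354%.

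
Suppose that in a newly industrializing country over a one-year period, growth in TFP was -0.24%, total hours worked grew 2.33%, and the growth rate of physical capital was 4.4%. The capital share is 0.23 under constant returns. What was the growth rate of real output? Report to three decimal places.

2.566%

Labor's share = 1 − 0.23 = 0.77.
Physical capital: 0.23 × 4.4 = 1.012 pp.
Total hours worked: 0.77 × 2.33 = 1.7941 pp.
Output growth = -0.24 + 2.8061 = 2.5661%.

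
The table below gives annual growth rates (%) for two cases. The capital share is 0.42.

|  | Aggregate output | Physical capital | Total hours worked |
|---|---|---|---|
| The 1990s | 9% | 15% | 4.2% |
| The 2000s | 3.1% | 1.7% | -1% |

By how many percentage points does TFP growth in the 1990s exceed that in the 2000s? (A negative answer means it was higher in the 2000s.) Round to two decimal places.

Labor's share = 1 − 0.42 = 0.58.
The 1990s: TFP = 9 − 6.3 − 2.436 = 0.264%.
The 2000s: TFP = 3.1 − 0.714 + 0.58 = 2.966%.
Difference = 0.264 − (2.966) = -2.702 pp.

-2.70 percentage points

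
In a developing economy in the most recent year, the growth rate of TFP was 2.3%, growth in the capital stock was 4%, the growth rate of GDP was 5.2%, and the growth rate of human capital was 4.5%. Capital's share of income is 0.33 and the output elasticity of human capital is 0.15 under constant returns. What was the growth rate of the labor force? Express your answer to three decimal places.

The labor force grew 1.740%.

Labor's share = 1 − 0.33 − 0.15 = 0.52.
gY = gA + 0.33×4 + 0.15×4.5 + 0.52×g.
0.52×g = 5.2 − 2.3 − 1.995 = 0.905.
g = 0.905 / 0.52 = 1.74038%.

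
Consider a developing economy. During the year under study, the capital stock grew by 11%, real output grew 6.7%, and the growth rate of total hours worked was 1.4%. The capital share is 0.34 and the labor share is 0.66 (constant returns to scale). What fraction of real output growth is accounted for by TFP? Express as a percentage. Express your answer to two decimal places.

Labor's share = 1 − 0.34 = 0.66.
The capital stock: 0.34 × 11 = 3.74 pp.
Total hours worked: 0.66 × 1.4 = 0.924 pp.
TFP growth = 6.7 − 4.664 = 2.036%.
TFP share of growth = 2.036 / 6.7 × 100 = 30.3881%.

30.39%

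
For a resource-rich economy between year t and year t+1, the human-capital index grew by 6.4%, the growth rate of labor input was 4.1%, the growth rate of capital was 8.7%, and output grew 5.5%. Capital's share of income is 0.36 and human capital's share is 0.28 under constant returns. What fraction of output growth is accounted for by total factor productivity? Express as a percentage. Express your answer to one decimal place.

Total factor productivity accounted for -16.4% of growth.

Labor's share = 1 − 0.36 − 0.28 = 0.36.
Capital: 0.36 × 8.7 = 3.132 pp.
The human-capital index: 0.28 × 6.4 = 1.792 pp.
Labor input: 0.36 × 4.1 = 1.476 pp.
TFP growth = 5.5 − 6.4 = -0.9%.
TFP share of growth = -0.9 / 5.5 × 100 = -16.364%.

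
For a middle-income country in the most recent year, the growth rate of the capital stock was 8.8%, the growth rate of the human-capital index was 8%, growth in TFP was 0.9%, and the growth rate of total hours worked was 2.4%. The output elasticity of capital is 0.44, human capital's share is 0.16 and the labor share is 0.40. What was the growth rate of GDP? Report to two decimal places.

7.01%

Labor's share = 1 − 0.44 − 0.16 = 0.4.
The capital stock: 0.44 × 8.8 = 3.872 pp.
The human-capital index: 0.16 × 8 = 1.28 pp.
Total hours worked: 0.4 × 2.4 = 0.96 pp.
Output growth = 0.9 + 6.112 = 7.012%.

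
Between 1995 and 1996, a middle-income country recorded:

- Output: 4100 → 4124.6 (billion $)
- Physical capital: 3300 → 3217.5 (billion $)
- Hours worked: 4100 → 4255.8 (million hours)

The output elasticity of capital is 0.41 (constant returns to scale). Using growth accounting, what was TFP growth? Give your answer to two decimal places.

Output growth = (4124.6 − 4100) / 4100 = 0.6%.
Physical capital growth = (3217.5 − 3300) / 3300 = -2.5%.
Hours worked growth = (4255.8 − 4100) / 4100 = 3.8%.
Labor's share = 1 − 0.41 = 0.59.
Physical capital: 0.41 × (-2.5) = -1.025 pp.
Hours worked: 0.59 × 3.8 = 2.242 pp.
TFP growth = 0.6 − 1.217 = -0.617%.

-0.62%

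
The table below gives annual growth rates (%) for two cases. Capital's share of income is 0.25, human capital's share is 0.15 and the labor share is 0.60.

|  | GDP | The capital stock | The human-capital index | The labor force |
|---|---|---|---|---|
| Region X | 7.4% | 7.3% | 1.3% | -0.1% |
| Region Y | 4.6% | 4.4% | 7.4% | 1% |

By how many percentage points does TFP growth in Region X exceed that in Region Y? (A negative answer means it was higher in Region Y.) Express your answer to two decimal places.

3.65 percentage points

Labor's share = 1 − 0.25 − 0.15 = 0.6.
Region X: TFP = 7.4 − 1.825 − 0.195 + 0.06 = 5.44%.
Region Y: TFP = 4.6 − 1.1 − 1.11 − 0.6 = 1.79%.
Difference = 5.44 − (1.79) = 3.65 pp.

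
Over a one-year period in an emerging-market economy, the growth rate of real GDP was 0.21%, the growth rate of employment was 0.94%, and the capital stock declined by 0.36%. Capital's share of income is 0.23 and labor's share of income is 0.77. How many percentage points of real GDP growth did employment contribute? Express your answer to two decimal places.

Labor's share = 1 − 0.23 = 0.77.
Contribution = share × growth = 0.77 × 0.94 = 0.7238 pp.

0.72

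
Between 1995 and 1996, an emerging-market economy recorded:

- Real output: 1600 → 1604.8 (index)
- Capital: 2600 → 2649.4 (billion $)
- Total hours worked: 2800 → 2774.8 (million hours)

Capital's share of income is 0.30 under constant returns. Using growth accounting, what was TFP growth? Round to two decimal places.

Real output growth = (1604.8 − 1600) / 1600 = 0.3%.
Capital growth = (2649.4 − 2600) / 2600 = 1.9%.
Total hours worked growth = (2774.8 − 2800) / 2800 = -0.9%.
Labor's share = 1 − 0.3 = 0.7.
Capital: 0.3 × 1.9 = 0.57 pp.
Total hours worked: 0.7 × (-0.9) = -0.63 pp.
TFP growth = 0.3 + 0.06 = 0.36%.

0.36%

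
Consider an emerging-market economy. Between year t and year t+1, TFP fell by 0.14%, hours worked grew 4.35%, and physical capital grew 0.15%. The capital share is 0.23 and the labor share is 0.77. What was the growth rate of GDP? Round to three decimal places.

3.244%

Labor's share = 1 − 0.23 = 0.77.
Physical capital: 0.23 × 0.15 = 0.0345 pp.
Hours worked: 0.77 × 4.35 = 3.3495 pp.
Output growth = -0.14 + 3.384 = 3.244%.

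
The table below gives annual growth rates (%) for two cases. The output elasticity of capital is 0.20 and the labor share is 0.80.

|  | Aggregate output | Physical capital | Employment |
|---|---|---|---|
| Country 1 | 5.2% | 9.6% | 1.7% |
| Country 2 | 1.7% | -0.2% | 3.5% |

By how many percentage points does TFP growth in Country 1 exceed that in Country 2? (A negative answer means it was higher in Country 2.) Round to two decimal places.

Labor's share = 1 − 0.2 = 0.8.
Country 1: TFP = 5.2 − 1.92 − 1.36 = 1.92%.
Country 2: TFP = 1.7 + 0.04 − 2.8 = -1.06%.
Difference = 1.92 − (-1.06) = 2.98 pp.

2.98 percentage points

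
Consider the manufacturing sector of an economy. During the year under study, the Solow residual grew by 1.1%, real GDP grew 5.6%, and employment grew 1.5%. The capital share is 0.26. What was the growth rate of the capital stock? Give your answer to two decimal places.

Labor's share = 1 − 0.26 = 0.74.
gY = gA + 0.74×1.5 + 0.26×g.
0.26×g = 5.6 − 1.1 − 1.11 = 3.39.
g = 3.39 / 0.26 = 13.0385%.

13.04%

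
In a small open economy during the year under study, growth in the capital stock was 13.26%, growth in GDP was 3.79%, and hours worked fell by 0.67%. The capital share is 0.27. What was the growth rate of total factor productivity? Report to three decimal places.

Labor's share = 1 − 0.27 = 0.73.
The capital stock: 0.27 × 13.26 = 3.5802 pp.
Hours worked: 0.73 × (-0.67) = -0.4891 pp.
TFP growth = 3.79 − 3.0911 = 0.6989%.

Total factor productivity growth was 0.699%.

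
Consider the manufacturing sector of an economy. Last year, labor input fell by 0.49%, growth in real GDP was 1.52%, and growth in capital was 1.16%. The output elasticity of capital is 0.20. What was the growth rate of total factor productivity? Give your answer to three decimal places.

1.680%

Labor's share = 1 − 0.2 = 0.8.
Capital: 0.2 × 1.16 = 0.232 pp.
Labor input: 0.8 × (-0.49) = -0.392 pp.
TFP growth = 1.52 + 0.16 = 1.68%.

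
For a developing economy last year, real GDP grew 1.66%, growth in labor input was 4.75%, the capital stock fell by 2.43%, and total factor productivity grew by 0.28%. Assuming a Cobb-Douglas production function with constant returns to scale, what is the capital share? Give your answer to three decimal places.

gY = gA + α·gK + (1−α)·gL, so gY − gA − gL = α(gK − gL).
1.66 − 0.28 − 4.75 = α × (-2.43 − 4.75).
-3.37 = -7.18 α, so α = 0.46936.

α = 0.469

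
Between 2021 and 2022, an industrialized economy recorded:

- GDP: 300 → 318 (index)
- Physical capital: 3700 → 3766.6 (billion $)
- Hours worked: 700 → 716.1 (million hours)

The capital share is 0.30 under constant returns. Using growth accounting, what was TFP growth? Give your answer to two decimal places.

TFP growth was 3.85%.

GDP growth = (318 − 300) / 300 = 6%.
Physical capital growth = (3766.6 − 3700) / 3700 = 1.8%.
Hours worked growth = (716.1 − 700) / 700 = 2.3%.
Labor's share = 1 − 0.3 = 0.7.
Physical capital: 0.3 × 1.8 = 0.54 pp.
Hours worked: 0.7 × 2.3 = 1.61 pp.
TFP growth = 6 − 2.15 = 3.85%.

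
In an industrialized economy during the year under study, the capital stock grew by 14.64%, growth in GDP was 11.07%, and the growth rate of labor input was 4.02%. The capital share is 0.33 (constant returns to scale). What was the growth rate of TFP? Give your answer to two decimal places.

3.55%

Labor's share = 1 − 0.33 = 0.67.
The capital stock: 0.33 × 14.64 = 4.8312 pp.
Labor input: 0.67 × 4.02 = 2.6934 pp.
TFP growth = 11.07 − 7.5246 = 3.5454%.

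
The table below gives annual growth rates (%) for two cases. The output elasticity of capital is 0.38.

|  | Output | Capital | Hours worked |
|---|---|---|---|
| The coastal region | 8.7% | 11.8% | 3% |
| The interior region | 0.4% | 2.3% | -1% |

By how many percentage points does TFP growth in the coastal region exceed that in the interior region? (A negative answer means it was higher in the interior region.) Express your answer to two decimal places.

Labor's share = 1 − 0.38 = 0.62.
The coastal region: TFP = 8.7 − 4.484 − 1.86 = 2.356%.
The interior region: TFP = 0.4 − 0.874 + 0.62 = 0.146%.
Difference = 2.356 − (0.146) = 2.21 pp.

2.21 percentage points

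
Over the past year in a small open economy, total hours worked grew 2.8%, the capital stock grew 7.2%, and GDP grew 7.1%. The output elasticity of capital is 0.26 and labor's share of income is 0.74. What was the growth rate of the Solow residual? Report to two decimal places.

Labor's share = 1 − 0.26 = 0.74.
The capital stock: 0.26 × 7.2 = 1.872 pp.
Total hours worked: 0.74 × 2.8 = 2.072 pp.
TFP growth = 7.1 − 3.944 = 3.156%.

The Solow residual growth was 3.16%.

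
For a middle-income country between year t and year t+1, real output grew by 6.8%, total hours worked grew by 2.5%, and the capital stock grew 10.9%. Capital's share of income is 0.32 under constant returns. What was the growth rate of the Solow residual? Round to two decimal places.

1.61%

Labor's share = 1 − 0.32 = 0.68.
The capital stock: 0.32 × 10.9 = 3.488 pp.
Total hours worked: 0.68 × 2.5 = 1.7 pp.
TFP growth = 6.8 − 5.188 = 1.612%.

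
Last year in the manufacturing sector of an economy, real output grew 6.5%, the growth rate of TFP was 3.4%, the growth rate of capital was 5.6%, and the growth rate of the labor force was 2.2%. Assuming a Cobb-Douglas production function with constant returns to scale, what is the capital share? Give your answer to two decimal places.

α = 0.26

gY = gA + α·gK + (1−α)·gL, so gY − gA − gL = α(gK − gL).
6.5 − 3.4 − 2.2 = α × (5.6 − 2.2).
0.9 = 3.4 α, so α = 0.2647.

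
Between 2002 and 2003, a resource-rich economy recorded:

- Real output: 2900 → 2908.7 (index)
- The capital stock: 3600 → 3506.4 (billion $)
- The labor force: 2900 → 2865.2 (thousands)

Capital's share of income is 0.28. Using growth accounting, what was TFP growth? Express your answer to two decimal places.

TFP growth was 1.89%.

Real output growth = (2908.7 − 2900) / 2900 = 0.3%.
The capital stock growth = (3506.4 − 3600) / 3600 = -2.6%.
The labor force growth = (2865.2 − 2900) / 2900 = -1.2%.
Labor's share = 1 − 0.28 = 0.72.
The capital stock: 0.28 × (-2.6) = -0.728 pp.
The labor force: 0.72 × (-1.2) = -0.864 pp.
TFP growth = 0.3 + 1.592 = 1.892%.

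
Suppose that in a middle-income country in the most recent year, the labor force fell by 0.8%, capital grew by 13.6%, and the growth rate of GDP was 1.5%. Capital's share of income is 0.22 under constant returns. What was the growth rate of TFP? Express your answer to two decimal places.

-0.87%

Labor's share = 1 − 0.22 = 0.78.
Capital: 0.22 × 13.6 = 2.992 pp.
The labor force: 0.78 × (-0.8) = -0.624 pp.
TFP growth = 1.5 − 2.368 = -0.868%.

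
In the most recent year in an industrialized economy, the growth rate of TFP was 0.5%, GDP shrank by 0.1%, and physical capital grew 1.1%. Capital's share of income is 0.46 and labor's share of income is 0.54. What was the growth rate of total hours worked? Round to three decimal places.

-2.048%

Labor's share = 1 − 0.46 = 0.54.
gY = gA + 0.46×1.1 + 0.54×g.
0.54×g = -0.1 − 0.5 − 0.506 = -1.106.
g = -1.106 / 0.54 = -2.04815%.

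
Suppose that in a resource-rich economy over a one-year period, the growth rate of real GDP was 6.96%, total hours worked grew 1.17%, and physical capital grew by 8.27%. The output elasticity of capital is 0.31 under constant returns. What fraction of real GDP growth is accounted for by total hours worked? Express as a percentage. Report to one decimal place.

Total hours worked accounted for 11.6% of growth.

Labor's share = 1 − 0.31 = 0.69.
Total hours worked contributed 0.69 × 1.17 = 0.8073 pp.
Share of growth = 0.8073 / 6.96 × 100 = 11.599%.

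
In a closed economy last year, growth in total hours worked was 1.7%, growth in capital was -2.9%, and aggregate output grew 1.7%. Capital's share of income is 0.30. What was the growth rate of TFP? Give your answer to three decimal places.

Labor's share = 1 − 0.3 = 0.7.
Capital: 0.3 × (-2.9) = -0.87 pp.
Total hours worked: 0.7 × 1.7 = 1.19 pp.
TFP growth = 1.7 − 0.32 = 1.38%.

1.380%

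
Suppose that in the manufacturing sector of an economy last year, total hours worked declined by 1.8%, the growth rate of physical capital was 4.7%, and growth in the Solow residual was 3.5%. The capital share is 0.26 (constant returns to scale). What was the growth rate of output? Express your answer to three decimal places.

Output grew 3.390%.

Labor's share = 1 − 0.26 = 0.74.
Physical capital: 0.26 × 4.7 = 1.222 pp.
Total hours worked: 0.74 × (-1.8) = -1.332 pp.
Output growth = 3.5 + (-0.11) = 3.39%.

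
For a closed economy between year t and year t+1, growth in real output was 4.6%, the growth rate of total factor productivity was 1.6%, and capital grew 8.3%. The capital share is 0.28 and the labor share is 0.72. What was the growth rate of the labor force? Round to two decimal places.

Labor's share = 1 − 0.28 = 0.72.
gY = gA + 0.28×8.3 + 0.72×g.
0.72×g = 4.6 − 1.6 − 2.324 = 0.676.
g = 0.676 / 0.72 = 0.9389%.

The labor force grew 0.94%.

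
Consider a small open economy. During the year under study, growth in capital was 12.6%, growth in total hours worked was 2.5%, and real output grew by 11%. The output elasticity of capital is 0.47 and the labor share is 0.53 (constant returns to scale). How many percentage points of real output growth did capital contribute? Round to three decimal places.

5.922 pp

Contribution = share × growth = 0.47 × 12.6 = 5.922 pp.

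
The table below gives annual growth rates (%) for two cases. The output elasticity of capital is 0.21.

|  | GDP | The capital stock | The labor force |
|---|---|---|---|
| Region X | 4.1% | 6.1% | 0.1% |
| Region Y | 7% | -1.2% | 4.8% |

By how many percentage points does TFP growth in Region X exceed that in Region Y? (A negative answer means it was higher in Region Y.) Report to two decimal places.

-0.72 percentage points

Labor's share = 1 − 0.21 = 0.79.
Region X: TFP = 4.1 − 1.281 − 0.079 = 2.74%.
Region Y: TFP = 7 + 0.252 − 3.792 = 3.46%.
Difference = 2.74 − (3.46) = -0.72 pp.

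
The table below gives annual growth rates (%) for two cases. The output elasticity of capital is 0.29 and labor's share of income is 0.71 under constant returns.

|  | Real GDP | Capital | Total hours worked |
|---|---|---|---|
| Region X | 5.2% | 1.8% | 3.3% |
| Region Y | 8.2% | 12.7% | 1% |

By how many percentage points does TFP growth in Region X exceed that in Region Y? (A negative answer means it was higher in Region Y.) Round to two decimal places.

Labor's share = 1 − 0.29 = 0.71.
Region X: TFP = 5.2 − 0.522 − 2.343 = 2.335%.
Region Y: TFP = 8.2 − 3.683 − 0.71 = 3.807%.
Difference = 2.335 − (3.807) = -1.472 pp.

-1.47 percentage points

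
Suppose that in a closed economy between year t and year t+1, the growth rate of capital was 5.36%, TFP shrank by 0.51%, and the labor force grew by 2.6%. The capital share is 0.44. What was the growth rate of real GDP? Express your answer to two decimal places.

Labor's share = 1 − 0.44 = 0.56.
Capital: 0.44 × 5.36 = 2.3584 pp.
The labor force: 0.56 × 2.6 = 1.456 pp.
Output growth = -0.51 + 3.8144 = 3.3044%.

Real GDP grew 3.30%.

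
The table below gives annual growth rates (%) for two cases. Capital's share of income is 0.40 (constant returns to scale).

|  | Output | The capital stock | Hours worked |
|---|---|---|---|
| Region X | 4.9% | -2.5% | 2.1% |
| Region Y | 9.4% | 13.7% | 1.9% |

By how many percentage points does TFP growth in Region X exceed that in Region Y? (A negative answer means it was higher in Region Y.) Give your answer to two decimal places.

1.86 percentage points

Labor's share = 1 − 0.4 = 0.6.
Region X: TFP = 4.9 + 1 − 1.26 = 4.64%.
Region Y: TFP = 9.4 − 5.48 − 1.14 = 2.78%.
Difference = 4.64 − (2.78) = 1.86 pp.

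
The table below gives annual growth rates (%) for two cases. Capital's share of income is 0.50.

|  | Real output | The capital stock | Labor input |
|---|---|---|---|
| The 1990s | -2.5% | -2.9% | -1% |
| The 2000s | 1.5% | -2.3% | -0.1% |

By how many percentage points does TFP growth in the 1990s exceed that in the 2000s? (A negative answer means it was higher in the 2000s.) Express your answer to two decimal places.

-3.25 percentage points

Labor's share = 1 − 0.5 = 0.5.
The 1990s: TFP = -2.5 + 1.45 + 0.5 = -0.55%.
The 2000s: TFP = 1.5 + 1.15 + 0.05 = 2.7%.
Difference = -0.55 − (2.7) = -3.25 pp.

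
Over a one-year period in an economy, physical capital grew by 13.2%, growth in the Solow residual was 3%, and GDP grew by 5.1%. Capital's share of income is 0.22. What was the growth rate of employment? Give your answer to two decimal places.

Labor's share = 1 − 0.22 = 0.78.
gY = gA + 0.22×13.2 + 0.78×g.
0.78×g = 5.1 − 3 − 2.904 = -0.804.
g = -0.804 / 0.78 = -1.0308%.

-1.03%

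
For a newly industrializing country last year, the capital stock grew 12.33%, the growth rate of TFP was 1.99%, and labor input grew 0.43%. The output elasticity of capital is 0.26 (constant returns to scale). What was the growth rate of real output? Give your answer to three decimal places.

Labor's share = 1 − 0.26 = 0.74.
The capital stock: 0.26 × 12.33 = 3.2058 pp.
Labor input: 0.74 × 0.43 = 0.3182 pp.
Output growth = 1.99 + 3.524 = 5.514%.

Real output growth was 5.514%.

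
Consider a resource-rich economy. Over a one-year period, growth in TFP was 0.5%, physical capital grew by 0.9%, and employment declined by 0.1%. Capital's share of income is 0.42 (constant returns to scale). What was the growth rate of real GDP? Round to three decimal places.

Labor's share = 1 − 0.42 = 0.58.
Physical capital: 0.42 × 0.9 = 0.378 pp.
Employment: 0.58 × (-0.1) = -0.058 pp.
Output growth = 0.5 + 0.32 = 0.82%.

Real GDP growth was 0.820%.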